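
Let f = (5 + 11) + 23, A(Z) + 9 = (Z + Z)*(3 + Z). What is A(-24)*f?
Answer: 38961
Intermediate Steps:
A(Z) = -9 + 2*Z*(3 + Z) (A(Z) = -9 + (Z + Z)*(3 + Z) = -9 + (2*Z)*(3 + Z) = -9 + 2*Z*(3 + Z))
f = 39 (f = 16 + 23 = 39)
A(-24)*f = (-9 + 2*(-24)² + 6*(-24))*39 = (-9 + 2*576 - 144)*39 = (-9 + 1152 - 144)*39 = 999*39 = 38961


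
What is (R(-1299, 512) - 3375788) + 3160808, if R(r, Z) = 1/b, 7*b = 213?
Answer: -45790733/213 ≈ -2.1498e+5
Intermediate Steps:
b = 213/7 (b = (1/7)*213 = 213/7 ≈ 30.429)
R(r, Z) = 7/213 (R(r, Z) = 1/(213/7) = 7/213)
(R(-1299, 512) - 3375788) + 3160808 = (7/213 - 3375788) + 3160808 = -719042837/213 + 3160808 = -45790733/213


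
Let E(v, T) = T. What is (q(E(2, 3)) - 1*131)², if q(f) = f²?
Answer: 14884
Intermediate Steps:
(q(E(2, 3)) - 1*131)² = (3² - 1*131)² = (9 - 131)² = (-122)² = 14884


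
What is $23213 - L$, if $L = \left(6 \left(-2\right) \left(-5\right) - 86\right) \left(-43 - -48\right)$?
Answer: $23343$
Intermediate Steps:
$L = -130$ ($L = \left(\left(-12\right) \left(-5\right) - 86\right) \left(-43 + 48\right) = \left(60 - 86\right) 5 = \left(-26\right) 5 = -130$)
$23213 - L = 23213 - -130 = 23213 + 130 = 23343$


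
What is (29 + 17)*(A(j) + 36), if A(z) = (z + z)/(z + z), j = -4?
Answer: 1702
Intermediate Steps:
A(z) = 1 (A(z) = (2*z)/((2*z)) = (2*z)*(1/(2*z)) = 1)
(29 + 17)*(A(j) + 36) = (29 + 17)*(1 + 36) = 46*37 = 1702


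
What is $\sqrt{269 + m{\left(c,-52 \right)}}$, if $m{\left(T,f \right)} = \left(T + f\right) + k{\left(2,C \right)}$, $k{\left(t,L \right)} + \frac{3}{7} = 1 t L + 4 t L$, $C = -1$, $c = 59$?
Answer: $\frac{13 \sqrt{77}}{7} \approx 16.296$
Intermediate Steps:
$k{\left(t,L \right)} = - \frac{3}{7} + 5 L t$ ($k{\left(t,L \right)} = - \frac{3}{7} + \left(1 t L + 4 t L\right) = - \frac{3}{7} + \left(t L + 4 L t\right) = - \frac{3}{7} + \left(L t + 4 L t\right) = - \frac{3}{7} + 5 L t$)
$m{\left(T,f \right)} = - \frac{73}{7} + T + f$ ($m{\left(T,f \right)} = \left(T + f\right) + \left(- \frac{3}{7} + 5 \left(-1\right) 2\right) = \left(T + f\right) - \frac{73}{7} = - \frac{73}{7} + T + f$)
$\sqrt{269 + m{\left(c,-52 \right)}} = \sqrt{269 - \frac{24}{7}} = \sqrt{\frac{1859}{7}} = \frac{13 \sqrt{77}}{7}$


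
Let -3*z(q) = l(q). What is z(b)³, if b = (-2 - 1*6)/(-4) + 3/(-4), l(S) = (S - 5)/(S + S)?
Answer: ⅛ ≈ 0.12500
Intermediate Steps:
l(S) = (-5 + S)/(2*S) (l(S) = (-5 + S)/((2*S)) = (-5 + S)*(1/(2*S)) = (-5 + S)/(2*S))
b = 5/4 (b = (-2 - 6)*(-¼) + 3*(-¼) = -8*(-¼) - ¾ = 2 - ¾ = 5/4 ≈ 1.2500)
z(q) = -(-5 + q)/(6*q)
z(b)³ = ((5 - 1*5/4)/(6*(5/4)))³ = ((⅙)*(⅘)*(5 - 5/4))³ = ((⅙)*(⅘)*(15/4))³ = (½)³ = ⅛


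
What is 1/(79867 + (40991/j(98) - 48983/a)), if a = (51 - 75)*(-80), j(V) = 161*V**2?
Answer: 742197120/59258142141257 ≈ 1.2525e-5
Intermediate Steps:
a = 1920 (a = -24*(-80) = 1920)
1/(79867 + (40991/j(98) - 48983/a)) = 1/(79867 + (40991/((161*98**2)) - 48983/1920)) = 1/(79867 + (40991/((161*9604)) - 48983*1/1920)) = 1/(79867 + (40991/1546244 - 48983/1920)) = 1/(79867 - 18915241783/742197120) = 1/(59258142141257/742197120) = 742197120/59258142141257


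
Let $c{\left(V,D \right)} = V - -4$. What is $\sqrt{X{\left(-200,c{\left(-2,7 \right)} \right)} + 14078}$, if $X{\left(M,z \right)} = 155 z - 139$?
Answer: $\sqrt{14249} \approx 119.37$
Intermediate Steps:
$c{\left(V,D \right)} = 4 + V$ ($c{\left(V,D \right)} = V + 4 = 4 + V$)
$X{\left(M,z \right)} = -139 + 155 z$
$\sqrt{X{\left(-200,c{\left(-2,7 \right)} \right)} + 14078} = \sqrt{\left(-139 + 155 \left(4 - 2\right)\right) + 14078} = \sqrt{\left(-139 + 155 \cdot 2\right) + 14078} = \sqrt{\left(-139 + 310\right) + 14078} = \sqrt{171 + 14078} = \sqrt{14249}$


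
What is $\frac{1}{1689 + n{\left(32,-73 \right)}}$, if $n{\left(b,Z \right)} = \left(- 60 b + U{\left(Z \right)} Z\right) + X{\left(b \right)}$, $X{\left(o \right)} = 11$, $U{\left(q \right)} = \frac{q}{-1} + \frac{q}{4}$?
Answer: $- \frac{4}{16867} \approx -0.00023715$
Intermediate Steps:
$U{\left(q \right)} = - \frac{3 q}{4}$ ($U{\left(q \right)} = q \left(-1\right) + q \frac{1}{4} = - q + \frac{q}{4} = - \frac{3 q}{4}$)
$n{\left(b,Z \right)} = 11 - 60 b - \frac{3 Z^{2}}{4}$ ($n{\left(b,Z \right)} = \left(- 60 b + - \frac{3 Z}{4} Z\right) + 11 = \left(- 60 b - \frac{3 Z^{2}}{4}\right) + 11 = 11 - 60 b - \frac{3 Z^{2}}{4}$)
$\frac{1}{1689 + n{\left(32,-73 \right)}} = \frac{1}{1689 - \left(1909 + \frac{15987}{4}\right)} = \frac{1}{1689 - \frac{23623}{4}} = \frac{1}{- \frac{16867}{4}} = - \frac{4}{16867}$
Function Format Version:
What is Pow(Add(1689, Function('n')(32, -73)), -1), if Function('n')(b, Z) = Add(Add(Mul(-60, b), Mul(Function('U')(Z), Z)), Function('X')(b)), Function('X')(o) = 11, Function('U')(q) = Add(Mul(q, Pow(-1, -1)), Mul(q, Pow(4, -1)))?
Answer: Rational(-4, 16867) ≈ -0.00023715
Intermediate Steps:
Function('U')(q) = Mul(Rational(-3, 4), q) (Function('U')(q) = Add(Mul(q, -1), Mul(q, Rational(1, 4))) = Add(Mul(-1, q), Mul(Rational(1, 4), q)) = Mul(Rational(-3, 4), q))
Function('n')(b, Z) = Add(11, Mul(-60, b), Mul(Rational(-3, 4), Pow(Z, 2))) (Function('n')(b, Z) = Add(Add(Mul(-60, b), Mul(Mul(Rational(-3, 4), Z), Z)), 11) = Add(Add(Mul(-60, b), Mul(Rational(-3, 4), Pow(Z, 2))), 11) = Add(11, Mul(-60, b), Mul(Rational(-3, 4), Pow(Z, 2))))
Pow(Add(1689, Function('n')(32, -73)), -1) = Pow(Add(1689, Add(11, Mul(-60, 32), Mul(Rational(-3, 4), Pow(-73, 2)))), -1) = Pow(Add(1689, Add(11, -1920, Mul(Rational(-3, 4), 5329))), -1) = Pow(Add(1689, Add(11, -1920, Rational(-15987, 4))), -1) = Pow(Add(1689, Rational(-23623, 4)), -1) = Pow(Rational(-16867, 4), -1) = Rational(-4, 16867)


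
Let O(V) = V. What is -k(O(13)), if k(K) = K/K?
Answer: -1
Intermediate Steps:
k(K) = 1
-k(O(13)) = -1*1 = -1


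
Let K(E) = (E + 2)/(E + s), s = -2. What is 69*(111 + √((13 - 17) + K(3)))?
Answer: 7728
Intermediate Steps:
K(E) = (2 + E)/(-2 + E) (K(E) = (E + 2)/(E - 2) = (2 + E)/(-2 + E))
69*(111 + √((13 - 17) + K(3))) = 69*(111 + √((13 - 17) + (2 + 3)/(-2 + 3))) = 69*(111 + √(-4 + 5/1)) = 69*(111 + √(-4 + 1*5)) = 69*(111 + √(-4 + 5)) = 69*(111 + √1) = 69*(111 + 1) = 69*112 = 7728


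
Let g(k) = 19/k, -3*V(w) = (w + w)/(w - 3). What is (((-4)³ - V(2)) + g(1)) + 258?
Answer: 635/3 ≈ 211.67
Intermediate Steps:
V(w) = -2*w/(3*(-3 + w)) (V(w) = -(w + w)/(3*(w - 3)) = -2*w/(3*(-3 + w)))
(((-4)³ - V(2)) + g(1)) + 258 = (((-4)³ - (-2)*2/(-9 + 3*2)) + 19/1) + 258 = ((-64 - (-2)*2/(-9 + 6)) + 19*1) + 258 = ((-64 - (-2)*2/(-3)) + 19) + 258 = ((-64 - (-2)*2*(-1)/3) + 19) + 258 = ((-64 - 1*4/3) + 19) + 258 = ((-64 - 4/3) + 19) + 258 = (-196/3 + 19) + 258 = -139/3 + 258 = 635/3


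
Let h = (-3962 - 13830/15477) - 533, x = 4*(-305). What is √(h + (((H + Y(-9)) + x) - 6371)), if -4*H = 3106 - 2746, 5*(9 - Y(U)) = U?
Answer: 24*I*√14053993030/25795 ≈ 110.3*I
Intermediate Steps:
Y(U) = 9 - U/5
x = -1220
H = -90 (H = -(3106 - 2746)/4 = -¼*360 = -90)
h = -23194315/5159 (h = (-3962 - 13830*1/15477) - 533 = (-3962 - 4610/5159) - 533 = -20444568/5159 - 533 = -23194315/5159 ≈ -4495.9)
√(h + (((H + Y(-9)) + x) - 6371)) = √(-23194315/5159 + (((-90 + (9 - ⅕*(-9))) - 1220) - 6371)) = √(-23194315/5159 + (((-90 + (9 + 9/5)) - 1220) - 6371)) = √(-23194315/5159 + (((-90 + 54/5) - 1220) - 6371)) = √(-23194315/5159 + ((-396/5 - 1220) - 6371)) = √(-23194315/5159 + (-6496/5 - 6371)) = √(-23194315/5159 - 38351/5) = √(-313824384/25795) = 24*I*√14053993030/25795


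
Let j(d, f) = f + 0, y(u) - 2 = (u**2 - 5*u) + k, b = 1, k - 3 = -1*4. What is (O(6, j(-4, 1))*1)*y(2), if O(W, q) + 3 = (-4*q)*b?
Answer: 35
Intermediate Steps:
k = -1 (k = 3 - 1*4 = 3 - 4 = -1)
y(u) = 1 + u**2 - 5*u (y(u) = 2 + ((u**2 - 5*u) - 1) = 2 + (-1 + u**2 - 5*u) = 1 + u**2 - 5*u)
j(d, f) = f
O(W, q) = -3 - 4*q (O(W, q) = -3 - 4*q*1 = -3 - 4*q)
(O(6, j(-4, 1))*1)*y(2) = ((-3 - 4*1)*1)*(1 + 2**2 - 5*2) = ((-3 - 4)*1)*(1 + 4 - 10) = -7*1*(-5) = -7*(-5) = 35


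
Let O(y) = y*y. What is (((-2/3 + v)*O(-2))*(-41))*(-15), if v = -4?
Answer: -11480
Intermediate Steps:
O(y) = y**2
(((-2/3 + v)*O(-2))*(-41))*(-15) = (((-2/3 - 4)*(-2)**2)*(-41))*(-15) = (((-2*1/3 - 4)*4)*(-41))*(-15) = (((-2/3 - 4)*4)*(-41))*(-15) = (-14/3*4*(-41))*(-15) = -56/3*(-41)*(-15) = (2296/3)*(-15) = -11480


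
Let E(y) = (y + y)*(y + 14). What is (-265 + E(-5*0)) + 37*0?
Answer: -265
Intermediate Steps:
E(y) = 2*y*(14 + y) (E(y) = (2*y)*(14 + y) = 2*y*(14 + y))
(-265 + E(-5*0)) + 37*0 = (-265 + 2*(-5*0)*(14 - 5*0)) + 37*0 = (-265 + 2*0*(14 + 0)) + 0 = (-265 + 2*0*14) + 0 = (-265 + 0) + 0 = -265 + 0 = -265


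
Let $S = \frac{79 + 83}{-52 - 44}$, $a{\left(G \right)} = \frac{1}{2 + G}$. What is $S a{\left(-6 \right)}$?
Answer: $\frac{27}{64} \approx 0.42188$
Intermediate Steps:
$S = - \frac{27}{16}$ ($S = \frac{162}{-96} = 162 \left(- \frac{1}{96}\right) = - \frac{27}{16} \approx -1.6875$)
$S a{\left(-6 \right)} = - \frac{27}{16 \left(2 - 6\right)} = - \frac{27}{16 \left(-4\right)} = \left(- \frac{27}{16}\right) \left(- \frac{1}{4}\right) = \frac{27}{64}$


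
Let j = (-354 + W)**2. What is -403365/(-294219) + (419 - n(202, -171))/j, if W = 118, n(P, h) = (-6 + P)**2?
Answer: 3762125899/5462273808 ≈ 0.68875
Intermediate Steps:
j = 55696 (j = (-354 + 118)**2 = (-236)**2 = 55696)
-403365/(-294219) + (419 - n(202, -171))/j = -403365/(-294219) + (419 - (-6 + 202)**2)/55696 = -403365*(-1/294219) + (419 - 1*196**2)*(1/55696) = 134455/98073 + (419 - 1*38416)*(1/55696) = 134455/98073 + (419 - 38416)*(1/55696) = 134455/98073 - 37997*1/55696 = 134455/98073 - 37997/55696 = 3762125899/5462273808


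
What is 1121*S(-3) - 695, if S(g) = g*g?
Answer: 9394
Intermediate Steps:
S(g) = g**2
1121*S(-3) - 695 = 1121*(-3)**2 - 695 = 1121*9 - 695 = 10089 - 695 = 9394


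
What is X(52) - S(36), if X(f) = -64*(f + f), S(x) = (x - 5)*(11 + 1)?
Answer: -7028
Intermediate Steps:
S(x) = -60 + 12*x (S(x) = (-5 + x)*12 = -60 + 12*x)
X(f) = -128*f
X(52) - S(36) = -128*52 - (-60 + 12*36) = -6656 - (-60 + 432) = -6656 - 1*372 = -6656 - 372 = -7028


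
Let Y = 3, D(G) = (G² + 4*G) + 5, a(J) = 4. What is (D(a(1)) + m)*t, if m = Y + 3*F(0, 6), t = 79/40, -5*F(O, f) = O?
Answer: 79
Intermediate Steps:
D(G) = 5 + G² + 4*G
F(O, f) = -O/5
t = 79/40 (t = 79*(1/40) = 79/40 ≈ 1.9750)
m = 3 (m = 3 + 3*(-⅕*0) = 3 + 3*0 = 3 + 0 = 3)
(D(a(1)) + m)*t = ((5 + 4² + 4*4) + 3)*(79/40) = ((5 + 16 + 16) + 3)*(79/40) = (37 + 3)*(79/40) = 40*(79/40) = 79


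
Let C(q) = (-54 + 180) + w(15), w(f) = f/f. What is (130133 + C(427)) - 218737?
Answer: -88477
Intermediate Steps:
w(f) = 1
C(q) = 127 (C(q) = (-54 + 180) + 1 = 126 + 1 = 127)
(130133 + C(427)) - 218737 = (130133 + 127) - 218737 = 130260 - 218737 = -88477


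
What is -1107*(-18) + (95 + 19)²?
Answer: 32922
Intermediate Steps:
-1107*(-18) + (95 + 19)² = 19926 + 114² = 19926 + 12996 = 32922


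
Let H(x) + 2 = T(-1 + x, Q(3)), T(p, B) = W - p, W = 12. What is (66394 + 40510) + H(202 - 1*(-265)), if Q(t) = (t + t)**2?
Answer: 106448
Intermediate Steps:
Q(t) = 4*t**2 (Q(t) = (2*t)**2 = 4*t**2)
T(p, B) = 12 - p
H(x) = 11 - x (H(x) = -2 + (12 - (-1 + x)) = -2 + (12 + (1 - x)) = -2 + (13 - x) = 11 - x)
(66394 + 40510) + H(202 - 1*(-265)) = (66394 + 40510) + (11 - (202 - 1*(-265))) = 106904 + (11 - (202 + 265)) = 106904 + (11 - 1*467) = 106904 + (11 - 467) = 106904 - 456 = 106448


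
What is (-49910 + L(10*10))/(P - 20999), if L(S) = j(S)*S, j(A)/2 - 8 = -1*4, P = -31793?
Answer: 24555/26396 ≈ 0.93025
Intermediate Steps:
j(A) = 8 (j(A) = 16 + 2*(-1*4) = 16 + 2*(-4) = 16 - 8 = 8)
L(S) = 8*S
(-49910 + L(10*10))/(P - 20999) = (-49910 + 8*(10*10))/(-31793 - 20999) = (-49910 + 8*100)/(-52792) = (-49910 + 800)*(-1/52792) = -49110*(-1/52792) = 24555/26396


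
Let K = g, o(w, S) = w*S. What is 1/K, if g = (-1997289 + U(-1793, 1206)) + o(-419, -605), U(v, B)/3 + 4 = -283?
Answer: -1/1744655 ≈ -5.7318e-7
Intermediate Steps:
U(v, B) = -861 (U(v, B) = -12 + 3*(-283) = -12 - 849 = -861)
o(w, S) = S*w
g = -1744655 (g = (-1997289 - 861) - 605*(-419) = -1998150 + 253495 = -1744655)
K = -1744655
1/K = 1/(-1744655) = -1/1744655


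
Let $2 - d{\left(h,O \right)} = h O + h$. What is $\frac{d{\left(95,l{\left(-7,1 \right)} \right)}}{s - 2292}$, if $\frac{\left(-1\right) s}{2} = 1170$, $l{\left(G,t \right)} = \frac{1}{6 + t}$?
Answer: $\frac{373}{16212} \approx 0.023008$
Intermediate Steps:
$s = -2340$ ($s = \left(-2\right) 1170 = -2340$)
$d{\left(h,O \right)} = 2 - h - O h$ ($d{\left(h,O \right)} = 2 - \left(h O + h\right) = 2 - \left(O h + h\right) = 2 - \left(h + O h\right) = 2 - h - O h$)
$\frac{d{\left(95,l{\left(-7,1 \right)} \right)}}{s - 2292} = \frac{2 - 95 - \frac{1}{6 + 1} \cdot 95}{-2340 - 2292} = \frac{2 - 95 - \frac{1}{7} \cdot 95}{-4632} = \left(2 - 95 - \frac{1}{7} \cdot 95\right) \left(- \frac{1}{4632}\right) = \left(2 - 95 - \frac{95}{7}\right) \left(- \frac{1}{4632}\right) = \left(- \frac{746}{7}\right) \left(- \frac{1}{4632}\right) = \frac{373}{16212}$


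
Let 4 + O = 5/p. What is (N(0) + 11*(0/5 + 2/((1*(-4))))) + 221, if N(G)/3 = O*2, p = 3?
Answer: 403/2 ≈ 201.50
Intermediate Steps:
O = -7/3 (O = -4 + 5/3 = -7/3 ≈ -2.3333)
N(G) = -14 (N(G) = 3*(-7/3*2) = 3*(-14/3) = -14)
(N(0) + 11*(0/5 + 2/((1*(-4))))) + 221 = (-14 + 11*(0/5 + 2/((1*(-4))))) + 221 = (-14 + 11*(0*(1/5) + 2/(-4))) + 221 = (-14 + 11*(0 + 2*(-1/4))) + 221 = (-14 + 11*(0 - 1/2)) + 221 = (-14 + 11*(-1/2)) + 221 = (-14 - 11/2) + 221 = -39/2 + 221 = 403/2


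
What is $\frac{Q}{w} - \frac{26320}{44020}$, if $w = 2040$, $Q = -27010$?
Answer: $- \frac{6213365}{449004} \approx -13.838$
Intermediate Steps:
$\frac{Q}{w} - \frac{26320}{44020} = - \frac{27010}{2040} - \frac{26320}{44020} = \left(-27010\right) \frac{1}{2040} - \frac{1316}{2201} = - \frac{2701}{204} - \frac{1316}{2201} = - \frac{6213365}{449004}$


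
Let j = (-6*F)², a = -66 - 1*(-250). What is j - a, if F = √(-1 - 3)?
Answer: -328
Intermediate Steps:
F = 2*I (F = √(-4) = 2*I ≈ 2.0*I)
a = 184 (a = -66 + 250 = 184)
j = -144 (j = (-12*I)² = -144)
j - a = -144 - 1*184 = -144 - 184 = -328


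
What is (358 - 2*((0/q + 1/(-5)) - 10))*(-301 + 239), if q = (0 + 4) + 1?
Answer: -117304/5 ≈ -23461.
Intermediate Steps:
q = 5 (q = 4 + 1 = 5)
(358 - 2*((0/q + 1/(-5)) - 10))*(-301 + 239) = (358 - 2*((0/5 + 1/(-5)) - 10))*(-301 + 239) = (358 - 2*((0*(⅕) + 1*(-⅕)) - 10))*(-62) = (358 - 2*((0 - ⅕) - 10))*(-62) = (358 - 2*(-⅕ - 10))*(-62) = (358 - 2*(-51/5))*(-62) = (358 + 102/5)*(-62) = (1892/5)*(-62) = -117304/5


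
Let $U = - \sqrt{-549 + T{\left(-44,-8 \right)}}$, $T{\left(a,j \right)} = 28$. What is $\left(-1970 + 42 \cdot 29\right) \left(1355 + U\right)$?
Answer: $-1018960 + 752 i \sqrt{521} \approx -1.019 \cdot 10^{6} + 17165.0 i$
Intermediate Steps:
$U = - i \sqrt{521}$ ($U = - \sqrt{-549 + 28} = - \sqrt{-521} = - i \sqrt{521} \approx - 22.825 i$)
$\left(-1970 + 42 \cdot 29\right) \left(1355 + U\right) = \left(-1970 + 42 \cdot 29\right) \left(1355 - i \sqrt{521}\right) = \left(-1970 + 1218\right) \left(1355 - i \sqrt{521}\right) = - 752 \left(1355 - i \sqrt{521}\right) = -1018960 + 752 i \sqrt{521}$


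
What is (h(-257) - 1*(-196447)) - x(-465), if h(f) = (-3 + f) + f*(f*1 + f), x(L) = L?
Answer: 328750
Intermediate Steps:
h(f) = -3 + f + 2*f² (h(f) = (-3 + f) + f*(f + f) = (-3 + f) + f*(2*f) = (-3 + f) + 2*f² = -3 + f + 2*f²)
(h(-257) - 1*(-196447)) - x(-465) = ((-3 - 257 + 2*(-257)²) - 1*(-196447)) - 1*(-465) = ((-3 - 257 + 2*66049) + 196447) + 465 = ((-3 - 257 + 132098) + 196447) + 465 = (131838 + 196447) + 465 = 328285 + 465 = 328750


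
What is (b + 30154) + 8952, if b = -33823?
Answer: 5283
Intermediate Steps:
(b + 30154) + 8952 = (-33823 + 30154) + 8952 = -3669 + 8952 = 5283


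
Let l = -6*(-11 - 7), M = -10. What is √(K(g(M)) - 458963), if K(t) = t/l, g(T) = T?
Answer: I*√148704042/18 ≈ 677.47*I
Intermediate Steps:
l = 108 (l = -6*(-18) = 108)
K(t) = t/108
√(K(g(M)) - 458963) = √((1/108)*(-10) - 458963) = √(-5/54 - 458963) = √(-24784007/54) = I*√148704042/18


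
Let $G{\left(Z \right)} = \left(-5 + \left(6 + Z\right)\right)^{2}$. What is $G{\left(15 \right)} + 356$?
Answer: $612$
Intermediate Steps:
$G{\left(Z \right)} = \left(1 + Z\right)^{2}$
$G{\left(15 \right)} + 356 = \left(1 + 15\right)^{2} + 356 = 16^{2} + 356 = 256 + 356 = 612$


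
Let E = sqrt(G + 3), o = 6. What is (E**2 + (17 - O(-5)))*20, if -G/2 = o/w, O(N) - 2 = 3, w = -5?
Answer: 348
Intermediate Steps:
O(N) = 5 (O(N) = 2 + 3 = 5)
G = 12/5 (G = -12/(-5) = -12*(-1)/5 = -2*(-6/5) = 12/5 ≈ 2.4000)
E = 3*sqrt(15)/5 (E = sqrt(12/5 + 3) = sqrt(27/5) = 3*sqrt(15)/5 ≈ 2.3238)
(E**2 + (17 - O(-5)))*20 = ((3*sqrt(15)/5)**2 + (17 - 1*5))*20 = (27/5 + (17 - 5))*20 = (27/5 + 12)*20 = (87/5)*20 = 348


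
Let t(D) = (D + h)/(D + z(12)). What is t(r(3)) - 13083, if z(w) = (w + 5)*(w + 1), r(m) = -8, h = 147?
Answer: -2786540/213 ≈ -13082.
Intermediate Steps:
z(w) = (1 + w)*(5 + w) (z(w) = (5 + w)*(1 + w) = (1 + w)*(5 + w))
t(D) = (147 + D)/(221 + D) (t(D) = (D + 147)/(D + (5 + 12² + 6*12)) = (147 + D)/(D + (5 + 144 + 72)) = (147 + D)/(D + 221) = (147 + D)/(221 + D))
t(r(3)) - 13083 = (147 - 8)/(221 - 8) - 13083 = 139/213 - 13083 = -2786540/213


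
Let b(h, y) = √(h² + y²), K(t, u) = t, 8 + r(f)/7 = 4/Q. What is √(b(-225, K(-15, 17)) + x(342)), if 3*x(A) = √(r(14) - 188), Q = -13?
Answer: √(22815*√226 + 1560*I*√26)/39 ≈ 15.018 + 0.17412*I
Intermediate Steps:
r(f) = -756/13 (r(f) = -56 + 7*(4/(-13)) = -56 + 7*(4*(-1/13)) = -56 + 7*(-4/13) = -56 - 28/13 = -756/13)
x(A) = 40*I*√26/39 (x(A) = √(-756/13 - 188)/3 = √(-3200/13)/3 = (40*I*√26/13)/3 = 40*I*√26/39)
√(b(-225, K(-15, 17)) + x(342)) = √(√((-225)² + (-15)²) + 40*I*√26/39) = √(√(50625 + 225) + 40*I*√26/39) = √(√50850 + 40*I*√26/39) = √(15*√226 + 40*I*√26/39)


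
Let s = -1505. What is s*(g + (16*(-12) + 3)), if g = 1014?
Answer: -1241625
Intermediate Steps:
s*(g + (16*(-12) + 3)) = -1505*(1014 + (16*(-12) + 3)) = -1505*(1014 + (-192 + 3)) = -1505*(1014 - 189) = -1505*825 = -1241625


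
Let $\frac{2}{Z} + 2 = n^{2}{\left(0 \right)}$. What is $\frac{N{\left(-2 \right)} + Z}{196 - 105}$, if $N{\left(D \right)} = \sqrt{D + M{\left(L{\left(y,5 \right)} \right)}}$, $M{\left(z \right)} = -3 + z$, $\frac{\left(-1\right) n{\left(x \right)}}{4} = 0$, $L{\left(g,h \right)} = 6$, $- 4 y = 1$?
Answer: $0$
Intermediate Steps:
$y = - \frac{1}{4}$ ($y = \left(- \frac{1}{4}\right) 1 = - \frac{1}{4} \approx -0.25$)
$n{\left(x \right)} = 0$ ($n{\left(x \right)} = \left(-4\right) 0 = 0$)
$Z = -1$ ($Z = \frac{2}{-2 + 0^{2}} = \frac{2}{-2 + 0} = \frac{2}{-2} = 2 \left(- \frac{1}{2}\right) = -1$)
$N{\left(D \right)} = \sqrt{3 + D}$ ($N{\left(D \right)} = \sqrt{D + \left(-3 + 6\right)} = \sqrt{D + 3} = \sqrt{3 + D}$)
$\frac{N{\left(-2 \right)} + Z}{196 - 105} = \frac{\sqrt{3 - 2} - 1}{196 - 105} = \frac{\sqrt{1} - 1}{91} = \left(1 - 1\right) \frac{1}{91} = 0 \cdot \frac{1}{91} = 0$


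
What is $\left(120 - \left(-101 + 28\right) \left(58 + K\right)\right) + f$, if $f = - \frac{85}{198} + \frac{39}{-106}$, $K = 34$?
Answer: $\frac{35864309}{5247} \approx 6835.2$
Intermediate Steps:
$f = - \frac{4183}{5247}$ ($f = \left(-85\right) \frac{1}{198} + 39 \left(- \frac{1}{106}\right) = - \frac{85}{198} - \frac{39}{106} = - \frac{4183}{5247} \approx -0.79722$)
$\left(120 - \left(-101 + 28\right) \left(58 + K\right)\right) + f = \left(120 - \left(-101 + 28\right) \left(58 + 34\right)\right) - \frac{4183}{5247} = \left(120 - \left(-73\right) 92\right) - \frac{4183}{5247} = \left(120 - -6716\right) - \frac{4183}{5247} = \left(120 + 6716\right) - \frac{4183}{5247} = 6836 - \frac{4183}{5247} = \frac{35864309}{5247}$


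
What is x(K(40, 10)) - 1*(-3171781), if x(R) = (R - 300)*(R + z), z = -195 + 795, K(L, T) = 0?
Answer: 2991781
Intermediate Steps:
z = 600
x(R) = (-300 + R)*(600 + R) (x(R) = (R - 300)*(R + 600) = (-300 + R)*(600 + R))
x(K(40, 10)) - 1*(-3171781) = (-180000 + 0**2 + 300*0) - 1*(-3171781) = (-180000 + 0 + 0) + 3171781 = -180000 + 3171781 = 2991781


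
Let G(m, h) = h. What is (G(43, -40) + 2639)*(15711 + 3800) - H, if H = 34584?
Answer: 50674505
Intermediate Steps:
(G(43, -40) + 2639)*(15711 + 3800) - H = (-40 + 2639)*(15711 + 3800) - 1*34584 = 2599*19511 - 34584 = 50709089 - 34584 = 50674505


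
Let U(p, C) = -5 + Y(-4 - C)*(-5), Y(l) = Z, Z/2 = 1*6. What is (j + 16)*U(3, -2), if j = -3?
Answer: -845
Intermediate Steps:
Z = 12 (Z = 2*(1*6) = 2*6 = 12)
Y(l) = 12
U(p, C) = -65 (U(p, C) = -5 + 12*(-5) = -5 - 60 = -65)
(j + 16)*U(3, -2) = (-3 + 16)*(-65) = 13*(-65) = -845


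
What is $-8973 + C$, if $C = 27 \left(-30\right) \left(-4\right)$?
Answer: $-5733$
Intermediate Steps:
$C = 3240$ ($C = \left(-810\right) \left(-4\right) = 3240$)
$-8973 + C = -8973 + 3240 = -5733$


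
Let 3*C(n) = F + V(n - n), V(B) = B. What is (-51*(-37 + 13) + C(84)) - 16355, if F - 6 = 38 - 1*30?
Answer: -45379/3 ≈ -15126.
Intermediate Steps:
F = 14 (F = 6 + (38 - 1*30) = 6 + (38 - 30) = 6 + 8 = 14)
C(n) = 14/3 (C(n) = (14 + (n - n))/3 = (14 + 0)/3 = (⅓)*14 = 14/3)
(-51*(-37 + 13) + C(84)) - 16355 = (-51*(-37 + 13) + 14/3) - 16355 = (-51*(-24) + 14/3) - 16355 = (1224 + 14/3) - 16355 = 3686/3 - 16355 = -45379/3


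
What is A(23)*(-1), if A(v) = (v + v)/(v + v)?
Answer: -1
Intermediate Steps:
A(v) = 1 (A(v) = (2*v)/((2*v)) = (2*v)*(1/(2*v)) = 1)
A(23)*(-1) = 1*(-1) = -1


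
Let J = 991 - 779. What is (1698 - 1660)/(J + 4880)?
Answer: 1/134 ≈ 0.0074627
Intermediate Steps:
J = 212
(1698 - 1660)/(J + 4880) = (1698 - 1660)/(212 + 4880) = 38/5092 = 38*(1/5092) = 1/134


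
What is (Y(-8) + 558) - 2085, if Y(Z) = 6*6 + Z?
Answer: -1499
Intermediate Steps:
Y(Z) = 36 + Z
(Y(-8) + 558) - 2085 = ((36 - 8) + 558) - 2085 = (28 + 558) - 2085 = 586 - 2085 = -1499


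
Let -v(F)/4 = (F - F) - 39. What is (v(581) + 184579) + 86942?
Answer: 271677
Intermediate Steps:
v(F) = 156 (v(F) = -4*((F - F) - 39) = -4*(0 - 39) = -4*(-39) = 156)
(v(581) + 184579) + 86942 = (156 + 184579) + 86942 = 184735 + 86942 = 271677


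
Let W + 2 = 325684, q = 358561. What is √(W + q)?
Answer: 3*√76027 ≈ 827.19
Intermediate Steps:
W = 325682 (W = -2 + 325684 = 325682)
√(W + q) = √(325682 + 358561) = √684243 = 3*√76027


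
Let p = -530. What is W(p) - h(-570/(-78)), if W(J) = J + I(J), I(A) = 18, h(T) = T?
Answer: -6751/13 ≈ -519.31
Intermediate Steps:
W(J) = 18 + J (W(J) = J + 18 = 18 + J)
W(p) - h(-570/(-78)) = (18 - 530) - (-570)/(-78) = -512 - (-570)*(-1)/78 = -512 - 1*95/13 = -512 - 95/13 = -6751/13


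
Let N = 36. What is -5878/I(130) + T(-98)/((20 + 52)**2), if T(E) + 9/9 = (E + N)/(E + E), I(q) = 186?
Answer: -497704093/15748992 ≈ -31.602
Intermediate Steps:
T(E) = -1 + (36 + E)/(2*E) (T(E) = -1 + (E + 36)/(E + E) = -1 + (36 + E)/((2*E)) = -1 + (36 + E)*(1/(2*E)) = -1 + (36 + E)/(2*E))
-5878/I(130) + T(-98)/((20 + 52)**2) = -5878/186 + ((1/2)*(36 - 1*(-98))/(-98))/((20 + 52)**2) = -5878*1/186 + ((1/2)*(-1/98)*(36 + 98))/(72**2) = -2939/93 + ((1/2)*(-1/98)*134)/5184 = -2939/93 - 67/98*1/5184 = -2939/93 - 67/508032 = -497704093/15748992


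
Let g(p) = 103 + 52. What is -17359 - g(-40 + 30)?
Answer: -17514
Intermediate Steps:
g(p) = 155
-17359 - g(-40 + 30) = -17359 - 1*155 = -17359 - 155 = -17514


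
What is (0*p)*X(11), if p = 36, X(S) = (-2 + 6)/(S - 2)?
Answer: 0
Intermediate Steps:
X(S) = 4/(-2 + S)
(0*p)*X(11) = (0*36)*(4/(-2 + 11)) = 0*(4/9) = 0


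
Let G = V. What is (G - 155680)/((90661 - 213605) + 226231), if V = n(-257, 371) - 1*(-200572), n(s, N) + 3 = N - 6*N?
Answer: 43034/103287 ≈ 0.41665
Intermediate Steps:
n(s, N) = -3 - 5*N (n(s, N) = -3 + (N - 6*N) = -3 - 5*N)
V = 198714 (V = (-3 - 5*371) - 1*(-200572) = (-3 - 1855) + 200572 = -1858 + 200572 = 198714)
G = 198714
(G - 155680)/((90661 - 213605) + 226231) = (198714 - 155680)/((90661 - 213605) + 226231) = 43034/(-122944 + 226231) = 43034/103287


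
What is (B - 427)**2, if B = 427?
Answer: 0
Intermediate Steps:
(B - 427)**2 = (427 - 427)**2 = 0**2 = 0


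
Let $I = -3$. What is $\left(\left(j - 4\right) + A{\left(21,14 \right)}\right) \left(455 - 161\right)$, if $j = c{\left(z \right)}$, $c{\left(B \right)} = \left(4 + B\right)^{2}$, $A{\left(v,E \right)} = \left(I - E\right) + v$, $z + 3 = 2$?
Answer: $2646$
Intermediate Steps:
$z = -1$ ($z = -3 + 2 = -1$)
$A{\left(v,E \right)} = -3 + v - E$ ($A{\left(v,E \right)} = \left(-3 - E\right) + v = -3 + v - E$)
$j = 9$ ($j = \left(4 - 1\right)^{2} = 3^{2} = 9$)
$\left(\left(j - 4\right) + A{\left(21,14 \right)}\right) \left(455 - 161\right) = \left(\left(9 - 4\right) - -4\right) \left(455 - 161\right) = \left(\left(9 - 4\right) - -4\right) 294 = \left(5 + 4\right) 294 = 9 \cdot 294 = 2646$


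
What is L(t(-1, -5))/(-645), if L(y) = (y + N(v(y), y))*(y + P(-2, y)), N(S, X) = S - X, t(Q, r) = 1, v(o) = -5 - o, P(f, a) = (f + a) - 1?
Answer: -2/215 ≈ -0.0093023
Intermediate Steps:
P(f, a) = -1 + a + f (P(f, a) = (a + f) - 1 = -1 + a + f)
L(y) = (-5 - y)*(-3 + 2*y) (L(y) = (y + ((-5 - y) - y))*(y + (-1 + y - 2)) = (y + (-5 - 2*y))*(y + (-3 + y)) = (-5 - y)*(-3 + 2*y))
L(t(-1, -5))/(-645) = (15 - 7*1 - 2*1²)/(-645) = (15 - 7 - 2*1)*(-1/645) = (15 - 7 - 2)*(-1/645) = 6*(-1/645) = -2/215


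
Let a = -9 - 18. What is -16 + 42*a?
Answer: -1150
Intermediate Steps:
a = -27
-16 + 42*a = -16 + 42*(-27) = -16 - 1134 = -1150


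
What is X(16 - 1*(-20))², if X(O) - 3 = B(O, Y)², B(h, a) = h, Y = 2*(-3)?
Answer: 1687401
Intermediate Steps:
Y = -6
X(O) = 3 + O²
X(16 - 1*(-20))² = (3 + (16 - 1*(-20))²)² = (3 + (16 + 20)²)² = (3 + 36²)² = (3 + 1296)² = 1299² = 1687401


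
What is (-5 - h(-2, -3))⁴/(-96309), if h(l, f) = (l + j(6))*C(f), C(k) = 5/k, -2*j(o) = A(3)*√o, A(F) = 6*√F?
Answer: -31980625/7801029 - 2337500*√2/866781 ≈ -7.9133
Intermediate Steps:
j(o) = -3*√3*√o (j(o) = -6*√3*√o/2 = -3*√3*√o)
h(l, f) = 5*(l - 9*√2)/f (h(l, f) = (l - 3*√3*√6)*(5/f) = (l - 9*√2)*(5/f) = 5*(l - 9*√2)/f)
(-5 - h(-2, -3))⁴/(-96309) = (-5 - 5*(-2 - 9*√2)/(-3))⁴/(-96309) = (-5 - 5*(-1)*(-2 - 9*√2)/3)⁴*(-1/96309) = (-5 - (10/3 + 15*√2))⁴*(-1/96309) = (-5 + (-10/3 - 15*√2))⁴*(-1/96309) = (-25/3 - 15*√2)⁴*(-1/96309) = -(-25/3 - 15*√2)⁴/96309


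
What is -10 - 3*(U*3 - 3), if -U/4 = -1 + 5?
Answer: 143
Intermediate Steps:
U = -16 (U = -4*(-1 + 5) = -4*4 = -16)
-10 - 3*(U*3 - 3) = -10 - 3*(-16*3 - 3) = -10 - 3*(-48 - 3) = -10 - 3*(-51) = -10 + 153 = 143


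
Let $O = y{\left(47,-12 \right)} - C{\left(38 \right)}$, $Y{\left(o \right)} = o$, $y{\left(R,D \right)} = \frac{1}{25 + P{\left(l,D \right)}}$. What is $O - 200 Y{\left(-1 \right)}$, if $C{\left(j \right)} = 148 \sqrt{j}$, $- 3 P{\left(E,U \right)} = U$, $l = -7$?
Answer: $\frac{5801}{29} - 148 \sqrt{38} \approx -712.3$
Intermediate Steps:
$P{\left(E,U \right)} = - \frac{U}{3}$
$y{\left(R,D \right)} = \frac{1}{25 - \frac{D}{3}}$
$O = \frac{1}{29} - 148 \sqrt{38}$ ($O = - \frac{3}{-75 - 12} - 148 \sqrt{38} = - \frac{3}{-87} - 148 \sqrt{38} = \left(-3\right) \left(- \frac{1}{87}\right) - 148 \sqrt{38} = \frac{1}{29} - 148 \sqrt{38} \approx -912.3$)
$O - 200 Y{\left(-1 \right)} = \left(\frac{1}{29} - 148 \sqrt{38}\right) - 200 \left(-1\right) = \left(\frac{1}{29} - 148 \sqrt{38}\right) - -200 = \left(\frac{1}{29} - 148 \sqrt{38}\right) + 200 = \frac{5801}{29} - 148 \sqrt{38}$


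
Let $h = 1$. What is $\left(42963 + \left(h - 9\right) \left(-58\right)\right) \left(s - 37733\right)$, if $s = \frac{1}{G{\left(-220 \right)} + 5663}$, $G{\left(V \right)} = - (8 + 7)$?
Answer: $- \frac{9254987793741}{5648} \approx -1.6386 \cdot 10^{9}$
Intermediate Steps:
$G{\left(V \right)} = -15$ ($G{\left(V \right)} = \left(-1\right) 15 = -15$)
$s = \frac{1}{5648}$ ($s = \frac{1}{-15 + 5663} = \frac{1}{5648} \approx 0.00017705$)
$\left(42963 + \left(h - 9\right) \left(-58\right)\right) \left(s - 37733\right) = \left(42963 + \left(1 - 9\right) \left(-58\right)\right) \left(\frac{1}{5648} - 37733\right) = \left(42963 - -464\right) \left(- \frac{213115983}{5648}\right) = \left(42963 + 464\right) \left(- \frac{213115983}{5648}\right) = 43427 \left(- \frac{213115983}{5648}\right) = - \frac{9254987793741}{5648}$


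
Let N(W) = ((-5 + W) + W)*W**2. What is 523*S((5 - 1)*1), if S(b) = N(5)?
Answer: 65375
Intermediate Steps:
N(W) = W**2*(-5 + 2*W) (N(W) = (-5 + 2*W)*W**2 = W**2*(-5 + 2*W))
S(b) = 125 (S(b) = 5**2*(-5 + 2*5) = 25*(-5 + 10) = 25*5 = 125)
523*S((5 - 1)*1) = 523*125 = 65375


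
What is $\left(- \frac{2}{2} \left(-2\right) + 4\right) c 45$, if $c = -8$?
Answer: $-2160$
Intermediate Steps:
$\left(- \frac{2}{2} \left(-2\right) + 4\right) c 45 = \left(- \frac{2}{2} \left(-2\right) + 4\right) \left(-8\right) 45 = \left(\left(-2\right) \frac{1}{2} \left(-2\right) + 4\right) \left(-8\right) 45 = \left(\left(-1\right) \left(-2\right) + 4\right) \left(-8\right) 45 = \left(2 + 4\right) \left(-8\right) 45 = 6 \left(-8\right) 45 = \left(-48\right) 45 = -2160$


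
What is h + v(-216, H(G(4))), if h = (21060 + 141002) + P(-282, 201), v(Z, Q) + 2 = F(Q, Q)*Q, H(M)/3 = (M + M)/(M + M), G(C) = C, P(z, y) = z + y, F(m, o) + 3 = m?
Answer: 161979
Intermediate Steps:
F(m, o) = -3 + m
P(z, y) = y + z
H(M) = 3 (H(M) = 3*((M + M)/(M + M)) = 3*((2*M)/((2*M))) = 3*((2*M)*(1/(2*M))) = 3*1 = 3)
v(Z, Q) = -2 + Q*(-3 + Q) (v(Z, Q) = -2 + (-3 + Q)*Q = -2 + Q*(-3 + Q))
h = 161981 (h = (21060 + 141002) + (201 - 282) = 162062 - 81 = 161981)
h + v(-216, H(G(4))) = 161981 + (-2 + 3*(-3 + 3)) = 161981 + (-2 + 3*0) = 161981 + (-2 + 0) = 161981 - 2 = 161979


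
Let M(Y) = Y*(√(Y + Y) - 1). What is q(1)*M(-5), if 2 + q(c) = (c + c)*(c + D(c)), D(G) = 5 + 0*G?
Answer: 50 - 50*I*√10 ≈ 50.0 - 158.11*I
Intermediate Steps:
D(G) = 5 (D(G) = 5 + 0 = 5)
M(Y) = Y*(-1 + √2*√Y) (M(Y) = Y*(√(2*Y) - 1) = Y*(√2*√Y - 1) = Y*(-1 + √2*√Y))
q(c) = -2 + 2*c*(5 + c) (q(c) = -2 + (c + c)*(c + 5) = -2 + (2*c)*(5 + c) = -2 + 2*c*(5 + c))
q(1)*M(-5) = (-2 + 2*1² + 10*1)*(-1*(-5) + √2*(-5)^(3/2)) = (-2 + 2*1 + 10)*(5 + √2*(-5*I*√5)) = (-2 + 2 + 10)*(5 - 5*I*√10) = 10*(5 - 5*I*√10) = 50 - 50*I*√10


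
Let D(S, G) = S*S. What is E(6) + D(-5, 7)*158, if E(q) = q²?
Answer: 3986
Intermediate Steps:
D(S, G) = S²
E(6) + D(-5, 7)*158 = 6² + (-5)²*158 = 36 + 25*158 = 36 + 3950 = 3986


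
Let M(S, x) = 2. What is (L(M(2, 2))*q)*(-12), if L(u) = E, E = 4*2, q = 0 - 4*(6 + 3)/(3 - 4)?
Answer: -3456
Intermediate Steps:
q = 36 (q = 0 - 36/(-1) = 0 - 36*(-1) = 0 - 4*(-9) = 0 + 36 = 36)
E = 8
L(u) = 8
(L(M(2, 2))*q)*(-12) = (8*36)*(-12) = 288*(-12) = -3456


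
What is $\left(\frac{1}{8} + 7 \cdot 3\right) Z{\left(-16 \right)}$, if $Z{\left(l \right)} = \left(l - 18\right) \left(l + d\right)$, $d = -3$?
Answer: $\frac{54587}{4} \approx 13647.0$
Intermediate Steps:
$Z{\left(l \right)} = \left(-18 + l\right) \left(-3 + l\right)$ ($Z{\left(l \right)} = \left(l - 18\right) \left(l - 3\right) = \left(-18 + l\right) \left(-3 + l\right)$)
$\left(\frac{1}{8} + 7 \cdot 3\right) Z{\left(-16 \right)} = \left(\frac{1}{8} + 7 \cdot 3\right) \left(54 + \left(-16\right)^{2} - -336\right) = \left(\frac{1}{8} + 21\right) \left(54 + 256 + 336\right) = \frac{169}{8} \cdot 646 = \frac{54587}{4}$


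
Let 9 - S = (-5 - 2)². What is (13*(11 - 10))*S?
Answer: -520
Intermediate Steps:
S = -40 (S = 9 - (-5 - 2)² = 9 - 1*(-7)² = 9 - 1*49 = 9 - 49 = -40)
(13*(11 - 10))*S = (13*(11 - 10))*(-40) = (13*1)*(-40) = 13*(-40) = -520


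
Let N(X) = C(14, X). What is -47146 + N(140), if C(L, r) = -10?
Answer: -47156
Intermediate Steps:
N(X) = -10
-47146 + N(140) = -47146 - 10 = -47156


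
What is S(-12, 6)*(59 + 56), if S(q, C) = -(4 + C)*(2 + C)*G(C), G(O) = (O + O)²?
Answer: -1324800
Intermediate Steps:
G(O) = 4*O² (G(O) = (2*O)² = 4*O²)
S(q, C) = -4*C²*(2 + C)*(4 + C) (S(q, C) = -(4 + C)*(2 + C)*4*C² = -(2 + C)*(4 + C)*4*C² = -4*C²*(2 + C)*(4 + C))
S(-12, 6)*(59 + 56) = (4*6²*(-8 - 1*6² - 6*6))*(59 + 56) = (4*36*(-8 - 1*36 - 36))*115 = (4*36*(-8 - 36 - 36))*115 = (4*36*(-80))*115 = -11520*115 = -1324800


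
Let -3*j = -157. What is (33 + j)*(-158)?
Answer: -40448/3 ≈ -13483.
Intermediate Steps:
j = 157/3 (j = -⅓*(-157) = 157/3 ≈ 52.333)
(33 + j)*(-158) = (33 + 157/3)*(-158) = (256/3)*(-158) = -40448/3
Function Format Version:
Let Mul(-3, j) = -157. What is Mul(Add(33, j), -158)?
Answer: Rational(-40448, 3) ≈ -13483.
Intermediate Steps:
j = Rational(157, 3) (j = Mul(Rational(-1, 3), -157) = Rational(157, 3) ≈ 52.333)
Mul(Add(33, j), -158) = Mul(Add(33, Rational(157, 3)), -158) = Mul(Rational(256, 3), -158) = Rational(-40448, 3)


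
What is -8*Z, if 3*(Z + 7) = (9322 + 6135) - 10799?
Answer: -37096/3 ≈ -12365.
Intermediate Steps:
Z = 4637/3 (Z = -7 + ((9322 + 6135) - 10799)/3 = -7 + (15457 - 10799)/3 = -7 + (⅓)*4658 = -7 + 4658/3 = 4637/3 ≈ 1545.7)
-8*Z = -8*4637/3 = -37096/3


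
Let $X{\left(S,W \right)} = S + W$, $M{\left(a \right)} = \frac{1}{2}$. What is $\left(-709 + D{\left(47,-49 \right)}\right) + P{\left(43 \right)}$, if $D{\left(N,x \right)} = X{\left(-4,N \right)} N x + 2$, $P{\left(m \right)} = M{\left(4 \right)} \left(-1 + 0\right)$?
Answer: $- \frac{199473}{2} \approx -99737.0$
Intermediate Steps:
$M{\left(a \right)} = \frac{1}{2}$
$P{\left(m \right)} = - \frac{1}{2}$ ($P{\left(m \right)} = \frac{-1 + 0}{2} = \frac{1}{2} \left(-1\right) = - \frac{1}{2}$)
$D{\left(N,x \right)} = 2 + N x \left(-4 + N\right)$ ($D{\left(N,x \right)} = \left(-4 + N\right) N x + 2 = N \left(-4 + N\right) x + 2 = N x \left(-4 + N\right) + 2 = 2 + N x \left(-4 + N\right)$)
$\left(-709 + D{\left(47,-49 \right)}\right) + P{\left(43 \right)} = \left(-709 + \left(2 + 47 \left(-49\right) \left(-4 + 47\right)\right)\right) - \frac{1}{2} = \left(-709 + \left(2 + 47 \left(-49\right) 43\right)\right) - \frac{1}{2} = \left(-709 + \left(2 - 99029\right)\right) - \frac{1}{2} = \left(-709 - 99027\right) - \frac{1}{2} = -99736 - \frac{1}{2} = - \frac{199473}{2}$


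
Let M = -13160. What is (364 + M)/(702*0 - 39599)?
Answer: 1828/5657 ≈ 0.32314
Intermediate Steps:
(364 + M)/(702*0 - 39599) = (364 - 13160)/(702*0 - 39599) = -12796/(0 - 39599) = -12796/(-39599) = -12796*(-1/39599) = 1828/5657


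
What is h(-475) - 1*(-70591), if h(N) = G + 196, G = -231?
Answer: 70556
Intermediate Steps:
h(N) = -35 (h(N) = -231 + 196 = -35)
h(-475) - 1*(-70591) = -35 - 1*(-70591) = -35 + 70591 = 70556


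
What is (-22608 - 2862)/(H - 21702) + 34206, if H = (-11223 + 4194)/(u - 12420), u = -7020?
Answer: 1603479702234/46875539 ≈ 34207.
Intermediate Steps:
H = 781/2160 (H = (-11223 + 4194)/(-7020 - 12420) = -7029/(-19440) = -7029*(-1/19440) = 781/2160 ≈ 0.36157)
(-22608 - 2862)/(H - 21702) + 34206 = (-22608 - 2862)/(781/2160 - 21702) + 34206 = -25470/(-46875539/2160) + 34206 = -25470*(-2160/46875539) + 34206 = 55015200/46875539 + 34206 = 1603479702234/46875539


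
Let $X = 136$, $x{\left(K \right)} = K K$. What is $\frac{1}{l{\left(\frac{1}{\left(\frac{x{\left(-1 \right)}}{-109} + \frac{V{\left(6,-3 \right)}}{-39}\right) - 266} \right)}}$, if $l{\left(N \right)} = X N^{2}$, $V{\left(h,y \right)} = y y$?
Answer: $\frac{35581654161}{68268226} \approx 521.2$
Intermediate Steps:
$x{\left(K \right)} = K^{2}$
$V{\left(h,y \right)} = y^{2}$
$l{\left(N \right)} = 136 N^{2}$
$\frac{1}{l{\left(\frac{1}{\left(\frac{x{\left(-1 \right)}}{-109} + \frac{V{\left(6,-3 \right)}}{-39}\right) - 266} \right)}} = \frac{1}{136 \left(\frac{1}{\left(\frac{\left(-1\right)^{2}}{-109} + \frac{\left(-3\right)^{2}}{-39}\right) - 266}\right)^{2}} = \frac{1}{136 \left(\frac{1}{\left(1 \left(- \frac{1}{109}\right) + 9 \left(- \frac{1}{39}\right)\right) - 266}\right)^{2}} = \frac{1}{136 \left(\frac{1}{\left(- \frac{1}{109} - \frac{3}{13}\right) - 266}\right)^{2}} = \frac{1}{136 \left(\frac{1}{- \frac{340}{1417} - 266}\right)^{2}} = \frac{1}{136 \left(\frac{1}{- \frac{377262}{1417}}\right)^{2}} = \frac{1}{136 \left(- \frac{1417}{377262}\right)^{2}} = \frac{1}{136 \cdot \frac{2007889}{142326616644}} = \frac{1}{\frac{68268226}{35581654161}} = \frac{35581654161}{68268226}$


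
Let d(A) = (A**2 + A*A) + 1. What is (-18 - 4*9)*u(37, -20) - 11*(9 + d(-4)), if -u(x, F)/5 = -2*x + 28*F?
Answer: -171642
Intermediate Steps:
u(x, F) = -140*F + 10*x (u(x, F) = -5*(-2*x + 28*F) = -140*F + 10*x)
d(A) = 1 + 2*A**2 (d(A) = (A**2 + A**2) + 1 = 2*A**2 + 1 = 1 + 2*A**2)
(-18 - 4*9)*u(37, -20) - 11*(9 + d(-4)) = (-18 - 4*9)*(-140*(-20) + 10*37) - 11*(9 + (1 + 2*(-4)**2)) = (-18 - 36)*(2800 + 370) - 11*(9 + (1 + 2*16)) = -54*3170 - 11*(9 + (1 + 32)) = -171180 - 11*(9 + 33) = -171180 - 11*42 = -171180 - 462 = -171642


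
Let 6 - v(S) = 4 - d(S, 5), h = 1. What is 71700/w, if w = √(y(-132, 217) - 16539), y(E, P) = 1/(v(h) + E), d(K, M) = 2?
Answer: -573600*I*√4233986/2116993 ≈ -557.53*I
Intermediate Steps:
v(S) = 4 (v(S) = 6 - (4 - 1*2) = 6 - (4 - 2) = 6 - 1*2 = 6 - 2 = 4)
y(E, P) = 1/(4 + E)
w = I*√4233986/16 (w = √(1/(4 - 132) - 16539) = √(1/(-128) - 16539) = √(-1/128 - 16539) = √(-2116993/128) = I*√4233986/16 ≈ 128.6*I)
71700/w = 71700/((I*√4233986/16)) = 71700*(-8*I*√4233986/2116993) = -573600*I*√4233986/2116993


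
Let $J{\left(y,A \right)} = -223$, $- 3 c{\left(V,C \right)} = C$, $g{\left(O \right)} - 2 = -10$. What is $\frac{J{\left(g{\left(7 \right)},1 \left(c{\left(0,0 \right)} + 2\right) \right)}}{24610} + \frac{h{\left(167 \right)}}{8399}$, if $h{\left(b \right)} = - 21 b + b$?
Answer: $- \frac{84070377}{206699390} \approx -0.40673$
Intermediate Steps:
$g{\left(O \right)} = -8$ ($g{\left(O \right)} = 2 - 10 = -8$)
$c{\left(V,C \right)} = - \frac{C}{3}$
$h{\left(b \right)} = - 20 b$
$\frac{J{\left(g{\left(7 \right)},1 \left(c{\left(0,0 \right)} + 2\right) \right)}}{24610} + \frac{h{\left(167 \right)}}{8399} = - \frac{223}{24610} + \frac{\left(-20\right) 167}{8399} = \left(-223\right) \frac{1}{24610} - \frac{3340}{8399} = - \frac{223}{24610} - \frac{3340}{8399} = - \frac{84070377}{206699390}$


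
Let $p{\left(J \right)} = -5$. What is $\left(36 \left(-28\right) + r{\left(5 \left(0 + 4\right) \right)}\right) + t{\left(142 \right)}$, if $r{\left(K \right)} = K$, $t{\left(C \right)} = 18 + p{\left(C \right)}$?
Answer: $-975$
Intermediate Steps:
$t{\left(C \right)} = 13$ ($t{\left(C \right)} = 18 - 5 = 13$)
$\left(36 \left(-28\right) + r{\left(5 \left(0 + 4\right) \right)}\right) + t{\left(142 \right)} = \left(36 \left(-28\right) + 5 \left(0 + 4\right)\right) + 13 = \left(-1008 + 5 \cdot 4\right) + 13 = \left(-1008 + 20\right) + 13 = -988 + 13 = -975$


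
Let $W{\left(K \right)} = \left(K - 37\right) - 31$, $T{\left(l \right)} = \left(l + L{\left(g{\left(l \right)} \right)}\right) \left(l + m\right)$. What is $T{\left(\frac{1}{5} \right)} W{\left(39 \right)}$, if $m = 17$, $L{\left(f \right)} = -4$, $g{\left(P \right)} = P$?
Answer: $\frac{47386}{25} \approx 1895.4$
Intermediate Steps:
$T{\left(l \right)} = \left(-4 + l\right) \left(17 + l\right)$ ($T{\left(l \right)} = \left(l - 4\right) \left(l + 17\right) = \left(-4 + l\right) \left(17 + l\right)$)
$W{\left(K \right)} = -68 + K$ ($W{\left(K \right)} = \left(-37 + K\right) - 31 = -68 + K$)
$T{\left(\frac{1}{5} \right)} W{\left(39 \right)} = \left(-68 + \left(\frac{1}{5}\right)^{2} + \frac{13}{5}\right) \left(-68 + 39\right) = \left(-68 + \left(\frac{1}{5}\right)^{2} + 13 \cdot \frac{1}{5}\right) \left(-29\right) = \left(-68 + \frac{1}{25} + \frac{13}{5}\right) \left(-29\right) = \left(- \frac{1634}{25}\right) \left(-29\right) = \frac{47386}{25}$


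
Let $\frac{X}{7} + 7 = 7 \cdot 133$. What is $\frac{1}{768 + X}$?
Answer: $\frac{1}{7236} \approx 0.0001382$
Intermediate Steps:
$X = 6468$ ($X = -49 + 7 \cdot 7 \cdot 133 = -49 + 7 \cdot 931 = -49 + 6517 = 6468$)
$\frac{1}{768 + X} = \frac{1}{768 + 6468} = \frac{1}{7236}$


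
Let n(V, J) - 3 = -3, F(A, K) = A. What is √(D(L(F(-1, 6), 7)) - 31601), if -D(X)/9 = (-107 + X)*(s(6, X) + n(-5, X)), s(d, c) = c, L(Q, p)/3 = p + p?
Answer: I*√7031 ≈ 83.851*I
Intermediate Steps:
L(Q, p) = 6*p (L(Q, p) = 3*(p + p) = 3*(2*p) = 6*p)
n(V, J) = 0 (n(V, J) = 3 - 3 = 0)
D(X) = -9*X*(-107 + X) (D(X) = -9*(-107 + X)*(X + 0) = -9*(-107 + X)*X = -9*X*(-107 + X))
√(D(L(F(-1, 6), 7)) - 31601) = √(9*(6*7)*(107 - 6*7) - 31601) = √(9*42*(107 - 1*42) - 31601) = √(9*42*(107 - 42) - 31601) = √(9*42*65 - 31601) = √(24570 - 31601) = √(-7031) = I*√7031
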